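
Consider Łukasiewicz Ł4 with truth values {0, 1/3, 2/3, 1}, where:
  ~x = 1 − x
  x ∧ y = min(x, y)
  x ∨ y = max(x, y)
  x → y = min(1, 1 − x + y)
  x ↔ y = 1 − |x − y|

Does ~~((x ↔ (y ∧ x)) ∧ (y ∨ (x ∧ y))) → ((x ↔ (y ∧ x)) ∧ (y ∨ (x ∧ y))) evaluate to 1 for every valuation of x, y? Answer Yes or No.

x = 0, y = 0 ↦ 1
x = 0, y = 1/3 ↦ 1
x = 0, y = 2/3 ↦ 1
x = 0, y = 1 ↦ 1
x = 1/3, y = 0 ↦ 1
x = 1/3, y = 1/3 ↦ 1
x = 1/3, y = 2/3 ↦ 1
x = 1/3, y = 1 ↦ 1
x = 2/3, y = 0 ↦ 1
x = 2/3, y = 1/3 ↦ 1
x = 2/3, y = 2/3 ↦ 1
x = 2/3, y = 1 ↦ 1
x = 1, y = 0 ↦ 1
x = 1, y = 1/3 ↦ 1
x = 1, y = 2/3 ↦ 1
x = 1, y = 1 ↦ 1
Every assignment gives a value ≥ 1.

Yes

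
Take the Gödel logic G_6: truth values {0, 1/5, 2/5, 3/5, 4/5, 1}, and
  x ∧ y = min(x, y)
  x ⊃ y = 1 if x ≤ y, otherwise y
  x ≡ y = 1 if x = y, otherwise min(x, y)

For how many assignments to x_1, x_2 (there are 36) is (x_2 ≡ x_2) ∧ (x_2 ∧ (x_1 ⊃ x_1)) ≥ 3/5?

18

value 1: 6 assignments (counts)
value 4/5: 6 assignments (counts)
value 3/5: 6 assignments (counts)
value 2/5: 6 assignments
value 1/5: 6 assignments
value 0: 6 assignments
So 18 of the 36 assignments meet the threshold.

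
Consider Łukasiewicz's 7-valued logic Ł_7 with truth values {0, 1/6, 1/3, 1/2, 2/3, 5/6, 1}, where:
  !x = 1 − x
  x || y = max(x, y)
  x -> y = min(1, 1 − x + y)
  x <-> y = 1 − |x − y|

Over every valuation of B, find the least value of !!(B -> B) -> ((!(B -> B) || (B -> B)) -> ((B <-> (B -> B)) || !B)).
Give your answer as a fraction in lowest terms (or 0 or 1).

1/2

Take B = 1/2:
B -> B = 1/2 -> 1/2 = 1
!(B -> B) = !1 = 0
!!(B -> B) = !0 = 1
B -> B = 1/2 -> 1/2 = 1
!(B -> B) = !1 = 0
B -> B = 1/2 -> 1/2 = 1
!(B -> B) || (B -> B) = 0 || 1 = 1
B -> B = 1/2 -> 1/2 = 1
B <-> (B -> B) = 1/2 <-> 1 = 1/2
!B = !1/2 = 1/2
(B <-> (B -> B)) || !B = 1/2 || 1/2 = 1/2
(!(B -> B) || (B -> B)) -> ((B <-> (B -> B)) || !B) = 1 -> 1/2 = 1/2
!!(B -> B) -> ((!(B -> B) || (B -> B)) -> ((B <-> (B -> B)) || !B)) = 1 -> 1/2 = 1/2
No assignment yields a value below 1/2, so this is the minimum.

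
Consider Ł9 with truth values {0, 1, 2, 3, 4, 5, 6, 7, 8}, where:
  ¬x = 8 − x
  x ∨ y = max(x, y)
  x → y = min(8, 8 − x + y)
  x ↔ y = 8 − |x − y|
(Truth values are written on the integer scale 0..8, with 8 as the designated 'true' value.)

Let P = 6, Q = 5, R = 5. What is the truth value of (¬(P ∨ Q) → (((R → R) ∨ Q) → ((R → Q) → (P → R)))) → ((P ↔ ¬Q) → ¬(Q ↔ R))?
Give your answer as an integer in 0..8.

P ∨ Q = 6 ∨ 5 = 6
¬(P ∨ Q) = ¬6 = 2
R → R = 5 → 5 = 8
(R → R) ∨ Q = 8 ∨ 5 = 8
R → Q = 5 → 5 = 8
P → R = 6 → 5 = 7
(R → Q) → (P → R) = 8 → 7 = 7
((R → R) ∨ Q) → ((R → Q) → (P → R)) = 8 → 7 = 7
¬(P ∨ Q) → (((R → R) ∨ Q) → ((R → Q) → (P → R))) = 2 → 7 = 8
¬Q = ¬5 = 3
P ↔ ¬Q = 6 ↔ 3 = 5
Q ↔ R = 5 ↔ 5 = 8
¬(Q ↔ R) = ¬8 = 0
(P ↔ ¬Q) → ¬(Q ↔ R) = 5 → 0 = 3
(¬(P ∨ Q) → (((R → R) ∨ Q) → ((R → Q) → (P → R)))) → ((P ↔ ¬Q) → ¬(Q ↔ R)) = 8 → 3 = 3

3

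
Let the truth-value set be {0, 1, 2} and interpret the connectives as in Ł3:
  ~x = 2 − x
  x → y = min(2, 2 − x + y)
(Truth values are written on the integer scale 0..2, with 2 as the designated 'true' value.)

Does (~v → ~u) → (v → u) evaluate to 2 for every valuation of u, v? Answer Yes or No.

No

Counterexample: take u = 0, v = 1.
~v = ~1 = 1
~u = ~0 = 2
~v → ~u = 1 → 2 = 2
v → u = 1 → 0 = 1
(~v → ~u) → (v → u) = 2 → 1 = 1
This gives 1 ≠ 2.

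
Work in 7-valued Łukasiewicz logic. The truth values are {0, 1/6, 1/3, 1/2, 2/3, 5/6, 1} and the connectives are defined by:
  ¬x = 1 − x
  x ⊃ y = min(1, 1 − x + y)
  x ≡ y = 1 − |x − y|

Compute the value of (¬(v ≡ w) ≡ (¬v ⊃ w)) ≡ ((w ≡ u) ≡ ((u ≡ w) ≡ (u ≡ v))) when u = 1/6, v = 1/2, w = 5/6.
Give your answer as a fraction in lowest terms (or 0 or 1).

v ≡ w = 1/2 ≡ 5/6 = 2/3
¬(v ≡ w) = ¬2/3 = 1/3
¬v = ¬1/2 = 1/2
¬v ⊃ w = 1/2 ⊃ 5/6 = 1
¬(v ≡ w) ≡ (¬v ⊃ w) = 1/3 ≡ 1 = 1/3
w ≡ u = 5/6 ≡ 1/6 = 1/3
u ≡ w = 1/6 ≡ 5/6 = 1/3
u ≡ v = 1/6 ≡ 1/2 = 2/3
(u ≡ w) ≡ (u ≡ v) = 1/3 ≡ 2/3 = 2/3
(w ≡ u) ≡ ((u ≡ w) ≡ (u ≡ v)) = 1/3 ≡ 2/3 = 2/3
(¬(v ≡ w) ≡ (¬v ⊃ w)) ≡ ((w ≡ u) ≡ ((u ≡ w) ≡ (u ≡ v))) = 1/3 ≡ 2/3 = 2/3

2/3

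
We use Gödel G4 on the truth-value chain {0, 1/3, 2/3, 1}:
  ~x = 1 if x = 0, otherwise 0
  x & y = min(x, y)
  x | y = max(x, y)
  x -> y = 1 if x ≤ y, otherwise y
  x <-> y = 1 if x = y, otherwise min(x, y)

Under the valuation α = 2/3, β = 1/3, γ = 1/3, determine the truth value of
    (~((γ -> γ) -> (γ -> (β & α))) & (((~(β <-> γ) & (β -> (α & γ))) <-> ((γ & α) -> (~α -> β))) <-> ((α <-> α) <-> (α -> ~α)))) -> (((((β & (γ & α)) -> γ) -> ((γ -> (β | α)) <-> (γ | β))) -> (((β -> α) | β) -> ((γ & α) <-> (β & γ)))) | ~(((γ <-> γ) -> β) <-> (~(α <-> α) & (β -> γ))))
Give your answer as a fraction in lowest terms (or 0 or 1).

γ -> γ = 1/3 -> 1/3 = 1
β & α = 1/3 & 2/3 = 1/3
γ -> (β & α) = 1/3 -> 1/3 = 1
(γ -> γ) -> (γ -> (β & α)) = 1 -> 1 = 1
~((γ -> γ) -> (γ -> (β & α))) = ~1 = 0
β <-> γ = 1/3 <-> 1/3 = 1
~(β <-> γ) = ~1 = 0
α & γ = 2/3 & 1/3 = 1/3
β -> (α & γ) = 1/3 -> 1/3 = 1
~(β <-> γ) & (β -> (α & γ)) = 0 & 1 = 0
γ & α = 1/3 & 2/3 = 1/3
~α = ~2/3 = 0
~α -> β = 0 -> 1/3 = 1
(γ & α) -> (~α -> β) = 1/3 -> 1 = 1
(~(β <-> γ) & (β -> (α & γ))) <-> ((γ & α) -> (~α -> β)) = 0 <-> 1 = 0
α <-> α = 2/3 <-> 2/3 = 1
~α = ~2/3 = 0
α -> ~α = 2/3 -> 0 = 0
(α <-> α) <-> (α -> ~α) = 1 <-> 0 = 0
((~(β <-> γ) & (β -> (α & γ))) <-> ((γ & α) -> (~α -> β))) <-> ((α <-> α) <-> (α -> ~α)) = 0 <-> 0 = 1
~((γ -> γ) -> (γ -> (β & α))) & (((~(β <-> γ) & (β -> (α & γ))) <-> ((γ & α) -> (~α -> β))) <-> ((α <-> α) <-> (α -> ~α))) = 0 & 1 = 0
γ & α = 1/3 & 2/3 = 1/3
β & (γ & α) = 1/3 & 1/3 = 1/3
(β & (γ & α)) -> γ = 1/3 -> 1/3 = 1
β | α = 1/3 | 2/3 = 2/3
γ -> (β | α) = 1/3 -> 2/3 = 1
γ | β = 1/3 | 1/3 = 1/3
(γ -> (β | α)) <-> (γ | β) = 1 <-> 1/3 = 1/3
((β & (γ & α)) -> γ) -> ((γ -> (β | α)) <-> (γ | β)) = 1 -> 1/3 = 1/3
β -> α = 1/3 -> 2/3 = 1
(β -> α) | β = 1 | 1/3 = 1
γ & α = 1/3 & 2/3 = 1/3
β & γ = 1/3 & 1/3 = 1/3
(γ & α) <-> (β & γ) = 1/3 <-> 1/3 = 1
((β -> α) | β) -> ((γ & α) <-> (β & γ)) = 1 -> 1 = 1
(((β & (γ & α)) -> γ) -> ((γ -> (β | α)) <-> (γ | β))) -> (((β -> α) | β) -> ((γ & α) <-> (β & γ))) = 1/3 -> 1 = 1
γ <-> γ = 1/3 <-> 1/3 = 1
(γ <-> γ) -> β = 1 -> 1/3 = 1/3
α <-> α = 2/3 <-> 2/3 = 1
~(α <-> α) = ~1 = 0
β -> γ = 1/3 -> 1/3 = 1
~(α <-> α) & (β -> γ) = 0 & 1 = 0
((γ <-> γ) -> β) <-> (~(α <-> α) & (β -> γ)) = 1/3 <-> 0 = 0
~(((γ <-> γ) -> β) <-> (~(α <-> α) & (β -> γ))) = ~0 = 1
((((β & (γ & α)) -> γ) -> ((γ -> (β | α)) <-> (γ | β))) -> (((β -> α) | β) -> ((γ & α) <-> (β & γ)))) | ~(((γ <-> γ) -> β) <-> (~(α <-> α) & (β -> γ))) = 1 | 1 = 1
(~((γ -> γ) -> (γ -> (β & α))) & (((~(β <-> γ) & (β -> (α & γ))) <-> ((γ & α) -> (~α -> β))) <-> ((α <-> α) <-> (α -> ~α)))) -> (((((β & (γ & α)) -> γ) -> ((γ -> (β | α)) <-> (γ | β))) -> (((β -> α) | β) -> ((γ & α) <-> (β & γ)))) | ~(((γ <-> γ) -> β) <-> (~(α <-> α) & (β -> γ)))) = 0 -> 1 = 1

1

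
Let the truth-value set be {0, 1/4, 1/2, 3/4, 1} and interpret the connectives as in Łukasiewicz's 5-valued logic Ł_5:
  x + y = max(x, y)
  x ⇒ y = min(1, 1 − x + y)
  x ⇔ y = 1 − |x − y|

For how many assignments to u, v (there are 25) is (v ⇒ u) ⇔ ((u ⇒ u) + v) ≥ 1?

value 1: 15 assignments (counts)
value 3/4: 4 assignments
value 1/2: 3 assignments
value 1/4: 2 assignments
value 0: 1 assignment
So 15 of the 25 assignments meet the threshold.

15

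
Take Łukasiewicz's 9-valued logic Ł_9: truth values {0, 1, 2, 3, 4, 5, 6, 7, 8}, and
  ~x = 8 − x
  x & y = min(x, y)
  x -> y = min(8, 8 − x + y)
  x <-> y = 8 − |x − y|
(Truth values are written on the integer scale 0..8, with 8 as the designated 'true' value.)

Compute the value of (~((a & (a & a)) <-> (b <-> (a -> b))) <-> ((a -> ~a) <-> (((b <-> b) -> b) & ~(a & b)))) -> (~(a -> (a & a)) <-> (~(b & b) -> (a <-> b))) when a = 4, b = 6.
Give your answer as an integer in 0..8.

2

a & a = 4 & 4 = 4
a & (a & a) = 4 & 4 = 4
a -> b = 4 -> 6 = 8
b <-> (a -> b) = 6 <-> 8 = 6
(a & (a & a)) <-> (b <-> (a -> b)) = 4 <-> 6 = 6
~((a & (a & a)) <-> (b <-> (a -> b))) = ~6 = 2
~a = ~4 = 4
a -> ~a = 4 -> 4 = 8
b <-> b = 6 <-> 6 = 8
(b <-> b) -> b = 8 -> 6 = 6
a & b = 4 & 6 = 4
~(a & b) = ~4 = 4
((b <-> b) -> b) & ~(a & b) = 6 & 4 = 4
(a -> ~a) <-> (((b <-> b) -> b) & ~(a & b)) = 8 <-> 4 = 4
~((a & (a & a)) <-> (b <-> (a -> b))) <-> ((a -> ~a) <-> (((b <-> b) -> b) & ~(a & b))) = 2 <-> 4 = 6
a & a = 4 & 4 = 4
a -> (a & a) = 4 -> 4 = 8
~(a -> (a & a)) = ~8 = 0
b & b = 6 & 6 = 6
~(b & b) = ~6 = 2
a <-> b = 4 <-> 6 = 6
~(b & b) -> (a <-> b) = 2 -> 6 = 8
~(a -> (a & a)) <-> (~(b & b) -> (a <-> b)) = 0 <-> 8 = 0
(~((a & (a & a)) <-> (b <-> (a -> b))) <-> ((a -> ~a) <-> (((b <-> b) -> b) & ~(a & b)))) -> (~(a -> (a & a)) <-> (~(b & b) -> (a <-> b))) = 6 -> 0 = 2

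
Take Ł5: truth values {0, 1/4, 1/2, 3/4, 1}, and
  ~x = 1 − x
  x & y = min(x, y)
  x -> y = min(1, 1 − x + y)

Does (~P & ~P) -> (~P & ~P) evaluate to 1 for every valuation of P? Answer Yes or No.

P = 0 ↦ 1
P = 1/4 ↦ 1
P = 1/2 ↦ 1
P = 3/4 ↦ 1
P = 1 ↦ 1
Every assignment gives a value ≥ 1.

Yes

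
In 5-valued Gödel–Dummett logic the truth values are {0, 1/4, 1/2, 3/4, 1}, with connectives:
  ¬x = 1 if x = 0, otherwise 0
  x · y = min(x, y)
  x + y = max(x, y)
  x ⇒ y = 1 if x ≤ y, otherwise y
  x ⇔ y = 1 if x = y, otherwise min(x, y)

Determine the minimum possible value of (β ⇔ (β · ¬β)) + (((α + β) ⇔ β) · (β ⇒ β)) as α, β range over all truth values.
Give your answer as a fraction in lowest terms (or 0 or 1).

Take α = 1/2, β = 1/4:
¬β = ¬1/4 = 0
β · ¬β = 1/4 · 0 = 0
β ⇔ (β · ¬β) = 1/4 ⇔ 0 = 0
α + β = 1/2 + 1/4 = 1/2
(α + β) ⇔ β = 1/2 ⇔ 1/4 = 1/4
β ⇒ β = 1/4 ⇒ 1/4 = 1
((α + β) ⇔ β) · (β ⇒ β) = 1/4 · 1 = 1/4
(β ⇔ (β · ¬β)) + (((α + β) ⇔ β) · (β ⇒ β)) = 0 + 1/4 = 1/4
No assignment yields a value below 1/4, so this is the minimum.

1/4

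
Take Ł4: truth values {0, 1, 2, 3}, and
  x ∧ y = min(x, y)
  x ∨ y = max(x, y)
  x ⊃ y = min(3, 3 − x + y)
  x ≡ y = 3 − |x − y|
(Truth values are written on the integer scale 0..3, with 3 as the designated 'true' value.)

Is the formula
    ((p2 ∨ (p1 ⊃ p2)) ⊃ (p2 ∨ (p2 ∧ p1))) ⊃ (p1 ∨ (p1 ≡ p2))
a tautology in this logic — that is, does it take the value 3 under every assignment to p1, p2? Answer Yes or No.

No

Counterexample: take p1 = 0, p2 = 2.
p1 ⊃ p2 = 0 ⊃ 2 = 3
p2 ∨ (p1 ⊃ p2) = 2 ∨ 3 = 3
p2 ∧ p1 = 2 ∧ 0 = 0
p2 ∨ (p2 ∧ p1) = 2 ∨ 0 = 2
(p2 ∨ (p1 ⊃ p2)) ⊃ (p2 ∨ (p2 ∧ p1)) = 3 ⊃ 2 = 2
p1 ≡ p2 = 0 ≡ 2 = 1
p1 ∨ (p1 ≡ p2) = 0 ∨ 1 = 1
((p2 ∨ (p1 ⊃ p2)) ⊃ (p2 ∨ (p2 ∧ p1))) ⊃ (p1 ∨ (p1 ≡ p2)) = 2 ⊃ 1 = 2
This gives 2 ≠ 3.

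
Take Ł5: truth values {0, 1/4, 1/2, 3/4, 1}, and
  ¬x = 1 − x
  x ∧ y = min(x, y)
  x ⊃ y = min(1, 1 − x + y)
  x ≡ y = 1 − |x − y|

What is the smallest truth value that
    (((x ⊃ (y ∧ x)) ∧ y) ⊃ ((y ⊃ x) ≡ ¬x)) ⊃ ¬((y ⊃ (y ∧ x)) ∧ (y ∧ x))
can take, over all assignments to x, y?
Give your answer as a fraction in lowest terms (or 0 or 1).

Take x = 1/2, y = 1/2:
y ∧ x = 1/2 ∧ 1/2 = 1/2
x ⊃ (y ∧ x) = 1/2 ⊃ 1/2 = 1
(x ⊃ (y ∧ x)) ∧ y = 1 ∧ 1/2 = 1/2
y ⊃ x = 1/2 ⊃ 1/2 = 1
¬x = ¬1/2 = 1/2
(y ⊃ x) ≡ ¬x = 1 ≡ 1/2 = 1/2
((x ⊃ (y ∧ x)) ∧ y) ⊃ ((y ⊃ x) ≡ ¬x) = 1/2 ⊃ 1/2 = 1
y ∧ x = 1/2 ∧ 1/2 = 1/2
y ⊃ (y ∧ x) = 1/2 ⊃ 1/2 = 1
y ∧ x = 1/2 ∧ 1/2 = 1/2
(y ⊃ (y ∧ x)) ∧ (y ∧ x) = 1 ∧ 1/2 = 1/2
¬((y ⊃ (y ∧ x)) ∧ (y ∧ x)) = ¬1/2 = 1/2
(((x ⊃ (y ∧ x)) ∧ y) ⊃ ((y ⊃ x) ≡ ¬x)) ⊃ ¬((y ⊃ (y ∧ x)) ∧ (y ∧ x)) = 1 ⊃ 1/2 = 1/2
No assignment yields a value below 1/2, so this is the minimum.

1/2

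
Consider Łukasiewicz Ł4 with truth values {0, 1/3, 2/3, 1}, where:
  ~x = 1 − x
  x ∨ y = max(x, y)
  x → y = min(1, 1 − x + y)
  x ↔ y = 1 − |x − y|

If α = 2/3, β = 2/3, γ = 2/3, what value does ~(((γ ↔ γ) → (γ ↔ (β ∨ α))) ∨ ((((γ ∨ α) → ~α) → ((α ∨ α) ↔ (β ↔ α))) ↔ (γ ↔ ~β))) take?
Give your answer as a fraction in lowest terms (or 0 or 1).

γ ↔ γ = 2/3 ↔ 2/3 = 1
β ∨ α = 2/3 ∨ 2/3 = 2/3
γ ↔ (β ∨ α) = 2/3 ↔ 2/3 = 1
(γ ↔ γ) → (γ ↔ (β ∨ α)) = 1 → 1 = 1
γ ∨ α = 2/3 ∨ 2/3 = 2/3
~α = ~2/3 = 1/3
(γ ∨ α) → ~α = 2/3 → 1/3 = 2/3
α ∨ α = 2/3 ∨ 2/3 = 2/3
β ↔ α = 2/3 ↔ 2/3 = 1
(α ∨ α) ↔ (β ↔ α) = 2/3 ↔ 1 = 2/3
((γ ∨ α) → ~α) → ((α ∨ α) ↔ (β ↔ α)) = 2/3 → 2/3 = 1
~β = ~2/3 = 1/3
γ ↔ ~β = 2/3 ↔ 1/3 = 2/3
(((γ ∨ α) → ~α) → ((α ∨ α) ↔ (β ↔ α))) ↔ (γ ↔ ~β) = 1 ↔ 2/3 = 2/3
((γ ↔ γ) → (γ ↔ (β ∨ α))) ∨ ((((γ ∨ α) → ~α) → ((α ∨ α) ↔ (β ↔ α))) ↔ (γ ↔ ~β)) = 1 ∨ 2/3 = 1
~(((γ ↔ γ) → (γ ↔ (β ∨ α))) ∨ ((((γ ∨ α) → ~α) → ((α ∨ α) ↔ (β ↔ α))) ↔ (γ ↔ ~β))) = ~1 = 0

0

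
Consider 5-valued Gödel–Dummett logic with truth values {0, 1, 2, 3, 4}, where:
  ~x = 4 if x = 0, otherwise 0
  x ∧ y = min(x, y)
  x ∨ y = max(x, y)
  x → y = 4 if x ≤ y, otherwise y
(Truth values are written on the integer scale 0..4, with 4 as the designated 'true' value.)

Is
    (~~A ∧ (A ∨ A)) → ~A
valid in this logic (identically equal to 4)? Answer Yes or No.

No

Counterexample: take A = 1.
~A = ~1 = 0
~~A = ~0 = 4
A ∨ A = 1 ∨ 1 = 1
~~A ∧ (A ∨ A) = 4 ∧ 1 = 1
~A = ~1 = 0
(~~A ∧ (A ∨ A)) → ~A = 1 → 0 = 0
This gives 0 ≠ 4.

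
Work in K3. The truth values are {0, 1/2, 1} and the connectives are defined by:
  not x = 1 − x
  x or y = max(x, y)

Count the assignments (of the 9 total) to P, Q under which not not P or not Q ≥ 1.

5

P = 0, Q = 0 ↦ 1  ≥
P = 0, Q = 1/2 ↦ 1/2  <
P = 0, Q = 1 ↦ 0  <
P = 1/2, Q = 0 ↦ 1  ≥
P = 1/2, Q = 1/2 ↦ 1/2  <
P = 1/2, Q = 1 ↦ 1/2  <
P = 1, Q = 0 ↦ 1  ≥
P = 1, Q = 1/2 ↦ 1  ≥
P = 1, Q = 1 ↦ 1  ≥
So 5 of the 9 assignments meet the threshold.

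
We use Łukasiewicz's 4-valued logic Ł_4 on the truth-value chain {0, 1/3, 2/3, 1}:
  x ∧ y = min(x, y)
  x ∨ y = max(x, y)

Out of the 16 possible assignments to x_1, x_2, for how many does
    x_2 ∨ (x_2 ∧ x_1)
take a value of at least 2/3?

x_1 = 0, x_2 = 0 ↦ 0  <
x_1 = 0, x_2 = 1/3 ↦ 1/3  <
x_1 = 0, x_2 = 2/3 ↦ 2/3  ≥
x_1 = 0, x_2 = 1 ↦ 1  ≥
x_1 = 1/3, x_2 = 0 ↦ 0  <
x_1 = 1/3, x_2 = 1/3 ↦ 1/3  <
x_1 = 1/3, x_2 = 2/3 ↦ 2/3  ≥
x_1 = 1/3, x_2 = 1 ↦ 1  ≥
x_1 = 2/3, x_2 = 0 ↦ 0  <
x_1 = 2/3, x_2 = 1/3 ↦ 1/3  <
x_1 = 2/3, x_2 = 2/3 ↦ 2/3  ≥
x_1 = 2/3, x_2 = 1 ↦ 1  ≥
x_1 = 1, x_2 = 0 ↦ 0  <
x_1 = 1, x_2 = 1/3 ↦ 1/3  <
x_1 = 1, x_2 = 2/3 ↦ 2/3  ≥
x_1 = 1, x_2 = 1 ↦ 1  ≥
So 8 of the 16 assignments meet the threshold.

8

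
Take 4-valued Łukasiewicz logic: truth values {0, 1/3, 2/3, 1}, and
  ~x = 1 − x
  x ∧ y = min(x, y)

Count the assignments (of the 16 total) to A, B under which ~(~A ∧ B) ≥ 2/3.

A = 0, B = 0 ↦ 1  ≥
A = 0, B = 1/3 ↦ 2/3  ≥
A = 0, B = 2/3 ↦ 1/3  <
A = 0, B = 1 ↦ 0  <
A = 1/3, B = 0 ↦ 1  ≥
A = 1/3, B = 1/3 ↦ 2/3  ≥
A = 1/3, B = 2/3 ↦ 1/3  <
A = 1/3, B = 1 ↦ 1/3  <
A = 2/3, B = 0 ↦ 1  ≥
A = 2/3, B = 1/3 ↦ 2/3  ≥
A = 2/3, B = 2/3 ↦ 2/3  ≥
A = 2/3, B = 1 ↦ 2/3  ≥
A = 1, B = 0 ↦ 1  ≥
A = 1, B = 1/3 ↦ 1  ≥
A = 1, B = 2/3 ↦ 1  ≥
A = 1, B = 1 ↦ 1  ≥
So 12 of the 16 assignments meet the threshold.

12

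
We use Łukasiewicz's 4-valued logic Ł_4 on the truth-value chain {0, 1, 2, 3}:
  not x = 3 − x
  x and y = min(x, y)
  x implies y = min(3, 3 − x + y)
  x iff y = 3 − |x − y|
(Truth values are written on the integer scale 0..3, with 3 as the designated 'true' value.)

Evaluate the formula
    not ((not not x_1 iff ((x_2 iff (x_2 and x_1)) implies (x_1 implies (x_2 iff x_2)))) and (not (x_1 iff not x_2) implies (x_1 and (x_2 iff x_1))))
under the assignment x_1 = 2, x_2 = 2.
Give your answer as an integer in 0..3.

1

not x_1 = not 2 = 1
not not x_1 = not 1 = 2
x_2 and x_1 = 2 and 2 = 2
x_2 iff (x_2 and x_1) = 2 iff 2 = 3
x_2 iff x_2 = 2 iff 2 = 3
x_1 implies (x_2 iff x_2) = 2 implies 3 = 3
(x_2 iff (x_2 and x_1)) implies (x_1 implies (x_2 iff x_2)) = 3 implies 3 = 3
not not x_1 iff ((x_2 iff (x_2 and x_1)) implies (x_1 implies (x_2 iff x_2))) = 2 iff 3 = 2
not x_2 = not 2 = 1
x_1 iff not x_2 = 2 iff 1 = 2
not (x_1 iff not x_2) = not 2 = 1
x_2 iff x_1 = 2 iff 2 = 3
x_1 and (x_2 iff x_1) = 2 and 3 = 2
not (x_1 iff not x_2) implies (x_1 and (x_2 iff x_1)) = 1 implies 2 = 3
(not not x_1 iff ((x_2 iff (x_2 and x_1)) implies (x_1 implies (x_2 iff x_2)))) and (not (x_1 iff not x_2) implies (x_1 and (x_2 iff x_1))) = 2 and 3 = 2
not ((not not x_1 iff ((x_2 iff (x_2 and x_1)) implies (x_1 implies (x_2 iff x_2)))) and (not (x_1 iff not x_2) implies (x_1 and (x_2 iff x_1)))) = not 2 = 1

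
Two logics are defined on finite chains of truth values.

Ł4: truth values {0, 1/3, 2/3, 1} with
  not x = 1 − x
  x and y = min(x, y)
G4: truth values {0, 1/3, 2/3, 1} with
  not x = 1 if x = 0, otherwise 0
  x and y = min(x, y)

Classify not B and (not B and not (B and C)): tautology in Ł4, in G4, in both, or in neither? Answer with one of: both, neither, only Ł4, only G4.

In Ł4: at B = 1/3, C = 0 the value is 2/3 — not a tautology.
In G4: at B = 1/3, C = 0 the value is 0 — not a tautology.

neither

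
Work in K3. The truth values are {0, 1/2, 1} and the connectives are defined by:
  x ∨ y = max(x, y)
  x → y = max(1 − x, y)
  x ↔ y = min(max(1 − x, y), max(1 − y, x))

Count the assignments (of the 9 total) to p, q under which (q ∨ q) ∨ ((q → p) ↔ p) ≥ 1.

5

p = 0, q = 0 ↦ 0  <
p = 0, q = 1/2 ↦ 1/2  <
p = 0, q = 1 ↦ 1  ≥
p = 1/2, q = 0 ↦ 1/2  <
p = 1/2, q = 1/2 ↦ 1/2  <
p = 1/2, q = 1 ↦ 1  ≥
p = 1, q = 0 ↦ 1  ≥
p = 1, q = 1/2 ↦ 1  ≥
p = 1, q = 1 ↦ 1  ≥
So 5 of the 9 assignments meet the threshold.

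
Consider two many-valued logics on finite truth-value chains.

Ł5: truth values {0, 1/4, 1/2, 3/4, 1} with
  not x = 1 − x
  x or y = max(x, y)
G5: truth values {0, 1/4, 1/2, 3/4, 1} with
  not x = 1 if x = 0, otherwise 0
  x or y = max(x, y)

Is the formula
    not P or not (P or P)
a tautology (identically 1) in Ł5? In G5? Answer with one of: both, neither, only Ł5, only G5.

In Ł5: at P = 1/4 the value is 3/4 — not a tautology.
In G5: at P = 1/4 the value is 0 — not a tautology.

neither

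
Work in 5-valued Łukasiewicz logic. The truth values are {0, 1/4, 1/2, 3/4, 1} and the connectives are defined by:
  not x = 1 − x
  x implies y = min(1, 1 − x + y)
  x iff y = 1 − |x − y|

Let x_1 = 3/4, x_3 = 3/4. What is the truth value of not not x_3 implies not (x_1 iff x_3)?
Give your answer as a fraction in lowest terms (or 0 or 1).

not x_3 = not 3/4 = 1/4
not not x_3 = not 1/4 = 3/4
x_1 iff x_3 = 3/4 iff 3/4 = 1
not (x_1 iff x_3) = not 1 = 0
not not x_3 implies not (x_1 iff x_3) = 3/4 implies 0 = 1/4

1/4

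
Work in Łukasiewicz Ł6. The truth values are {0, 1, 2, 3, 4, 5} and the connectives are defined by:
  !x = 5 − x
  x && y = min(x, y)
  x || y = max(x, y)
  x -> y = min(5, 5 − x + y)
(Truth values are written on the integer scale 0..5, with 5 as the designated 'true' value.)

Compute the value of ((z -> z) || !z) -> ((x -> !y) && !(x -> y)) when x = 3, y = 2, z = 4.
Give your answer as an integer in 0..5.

1

z -> z = 4 -> 4 = 5
!z = !4 = 1
(z -> z) || !z = 5 || 1 = 5
!y = !2 = 3
x -> !y = 3 -> 3 = 5
x -> y = 3 -> 2 = 4
!(x -> y) = !4 = 1
(x -> !y) && !(x -> y) = 5 && 1 = 1
((z -> z) || !z) -> ((x -> !y) && !(x -> y)) = 5 -> 1 = 1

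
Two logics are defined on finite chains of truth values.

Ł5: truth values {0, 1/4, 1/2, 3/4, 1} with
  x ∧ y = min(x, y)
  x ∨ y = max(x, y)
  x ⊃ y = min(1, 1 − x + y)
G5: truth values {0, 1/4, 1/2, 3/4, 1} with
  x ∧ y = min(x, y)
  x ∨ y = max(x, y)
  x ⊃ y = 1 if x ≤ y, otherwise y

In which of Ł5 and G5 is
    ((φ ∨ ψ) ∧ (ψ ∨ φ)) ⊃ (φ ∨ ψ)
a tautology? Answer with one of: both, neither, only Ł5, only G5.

both

In Ł5: every assignment gives 1 — tautology.
In G5: every assignment gives 1 — tautology.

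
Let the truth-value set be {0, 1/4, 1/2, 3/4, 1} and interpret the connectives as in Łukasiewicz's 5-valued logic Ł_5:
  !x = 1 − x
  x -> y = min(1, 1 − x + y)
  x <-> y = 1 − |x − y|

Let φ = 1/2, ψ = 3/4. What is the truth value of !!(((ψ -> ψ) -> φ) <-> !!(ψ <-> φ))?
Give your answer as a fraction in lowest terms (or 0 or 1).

3/4

ψ -> ψ = 3/4 -> 3/4 = 1
(ψ -> ψ) -> φ = 1 -> 1/2 = 1/2
ψ <-> φ = 3/4 <-> 1/2 = 3/4
!(ψ <-> φ) = !3/4 = 1/4
!!(ψ <-> φ) = !1/4 = 3/4
((ψ -> ψ) -> φ) <-> !!(ψ <-> φ) = 1/2 <-> 3/4 = 3/4
!(((ψ -> ψ) -> φ) <-> !!(ψ <-> φ)) = !3/4 = 1/4
!!(((ψ -> ψ) -> φ) <-> !!(ψ <-> φ)) = !1/4 = 3/4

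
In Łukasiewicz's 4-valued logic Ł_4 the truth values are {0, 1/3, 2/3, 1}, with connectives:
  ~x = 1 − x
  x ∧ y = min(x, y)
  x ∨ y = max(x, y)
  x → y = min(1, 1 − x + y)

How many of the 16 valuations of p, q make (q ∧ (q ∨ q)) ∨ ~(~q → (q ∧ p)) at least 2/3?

13

p = 0, q = 0 ↦ 1  ≥
p = 0, q = 1/3 ↦ 2/3  ≥
p = 0, q = 2/3 ↦ 2/3  ≥
p = 0, q = 1 ↦ 1  ≥
p = 1/3, q = 0 ↦ 1  ≥
p = 1/3, q = 1/3 ↦ 1/3  <
p = 1/3, q = 2/3 ↦ 2/3  ≥
p = 1/3, q = 1 ↦ 1  ≥
p = 2/3, q = 0 ↦ 1  ≥
p = 2/3, q = 1/3 ↦ 1/3  <
p = 2/3, q = 2/3 ↦ 2/3  ≥
p = 2/3, q = 1 ↦ 1  ≥
p = 1, q = 0 ↦ 1  ≥
p = 1, q = 1/3 ↦ 1/3  <
p = 1, q = 2/3 ↦ 2/3  ≥
p = 1, q = 1 ↦ 1  ≥
So 13 of the 16 assignments meet the threshold.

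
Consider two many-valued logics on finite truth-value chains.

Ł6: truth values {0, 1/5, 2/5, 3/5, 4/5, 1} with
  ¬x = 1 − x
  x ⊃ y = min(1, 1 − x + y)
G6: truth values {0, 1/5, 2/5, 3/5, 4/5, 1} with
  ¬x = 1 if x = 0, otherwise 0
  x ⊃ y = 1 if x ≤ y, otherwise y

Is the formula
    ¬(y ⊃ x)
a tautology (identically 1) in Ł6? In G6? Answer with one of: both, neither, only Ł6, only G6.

neither

In Ł6: at x = 0, y = 0 the value is 0 — not a tautology.
In G6: at x = 0, y = 0 the value is 0 — not a tautology.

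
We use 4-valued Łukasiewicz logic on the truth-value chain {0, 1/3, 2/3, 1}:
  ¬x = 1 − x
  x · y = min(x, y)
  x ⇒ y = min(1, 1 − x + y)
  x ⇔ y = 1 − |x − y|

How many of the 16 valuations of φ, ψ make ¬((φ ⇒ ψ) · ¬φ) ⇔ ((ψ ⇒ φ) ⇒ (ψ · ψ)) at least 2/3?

8

φ = 0, ψ = 0 ↦ 1  ≥
φ = 0, ψ = 1/3 ↦ 1/3  <
φ = 0, ψ = 2/3 ↦ 0  <
φ = 0, ψ = 1 ↦ 0  <
φ = 1/3, ψ = 0 ↦ 2/3  ≥
φ = 1/3, ψ = 1/3 ↦ 1  ≥
φ = 1/3, ψ = 2/3 ↦ 1/3  <
φ = 1/3, ψ = 1 ↦ 1/3  <
φ = 2/3, ψ = 0 ↦ 1/3  <
φ = 2/3, ψ = 1/3 ↦ 2/3  ≥
φ = 2/3, ψ = 2/3 ↦ 1  ≥
φ = 2/3, ψ = 1 ↦ 2/3  ≥
φ = 1, ψ = 0 ↦ 0  <
φ = 1, ψ = 1/3 ↦ 1/3  <
φ = 1, ψ = 2/3 ↦ 2/3  ≥
φ = 1, ψ = 1 ↦ 1  ≥
So 8 of the 16 assignments meet the threshold.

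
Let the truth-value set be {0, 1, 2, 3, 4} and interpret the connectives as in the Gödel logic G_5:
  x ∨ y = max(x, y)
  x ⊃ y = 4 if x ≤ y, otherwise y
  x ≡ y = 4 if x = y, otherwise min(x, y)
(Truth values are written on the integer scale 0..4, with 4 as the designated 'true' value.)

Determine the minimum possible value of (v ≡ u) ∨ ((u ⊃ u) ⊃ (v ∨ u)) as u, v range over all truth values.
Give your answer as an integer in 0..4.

1

Take u = 0, v = 1:
v ≡ u = 1 ≡ 0 = 0
u ⊃ u = 0 ⊃ 0 = 4
v ∨ u = 1 ∨ 0 = 1
(u ⊃ u) ⊃ (v ∨ u) = 4 ⊃ 1 = 1
(v ≡ u) ∨ ((u ⊃ u) ⊃ (v ∨ u)) = 0 ∨ 1 = 1
No assignment yields a value below 1, so this is the minimum.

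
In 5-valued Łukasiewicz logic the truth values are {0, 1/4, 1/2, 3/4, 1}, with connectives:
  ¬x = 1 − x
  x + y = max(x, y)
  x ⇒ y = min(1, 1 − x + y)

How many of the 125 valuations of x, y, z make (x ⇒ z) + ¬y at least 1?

85

value 1: 85 assignments (counts)
value 3/4: 22 assignments
value 1/2: 12 assignments
value 1/4: 5 assignments
value 0: 1 assignment
So 85 of the 125 assignments meet the threshold.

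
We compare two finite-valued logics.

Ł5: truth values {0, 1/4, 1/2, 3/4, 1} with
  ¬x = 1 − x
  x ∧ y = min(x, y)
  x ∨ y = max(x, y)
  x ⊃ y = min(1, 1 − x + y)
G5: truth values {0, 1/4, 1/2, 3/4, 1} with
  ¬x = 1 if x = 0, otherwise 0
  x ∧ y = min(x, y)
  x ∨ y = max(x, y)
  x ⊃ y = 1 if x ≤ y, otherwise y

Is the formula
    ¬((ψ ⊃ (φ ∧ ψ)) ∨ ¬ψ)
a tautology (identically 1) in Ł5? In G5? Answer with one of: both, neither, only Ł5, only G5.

neither

In Ł5: at φ = 0, ψ = 0 the value is 0 — not a tautology.
In G5: at φ = 0, ψ = 0 the value is 0 — not a tautology.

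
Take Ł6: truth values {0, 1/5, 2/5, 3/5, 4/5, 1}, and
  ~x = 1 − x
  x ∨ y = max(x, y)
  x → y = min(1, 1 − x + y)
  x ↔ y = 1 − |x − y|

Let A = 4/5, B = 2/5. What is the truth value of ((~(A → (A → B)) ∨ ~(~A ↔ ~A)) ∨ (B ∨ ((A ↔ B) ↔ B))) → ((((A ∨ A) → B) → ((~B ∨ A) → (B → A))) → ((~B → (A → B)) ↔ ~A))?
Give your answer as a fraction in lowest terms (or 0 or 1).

2/5

A → B = 4/5 → 2/5 = 3/5
A → (A → B) = 4/5 → 3/5 = 4/5
~(A → (A → B)) = ~4/5 = 1/5
~A = ~4/5 = 1/5
~A = ~4/5 = 1/5
~A ↔ ~A = 1/5 ↔ 1/5 = 1
~(~A ↔ ~A) = ~1 = 0
~(A → (A → B)) ∨ ~(~A ↔ ~A) = 1/5 ∨ 0 = 1/5
A ↔ B = 4/5 ↔ 2/5 = 3/5
(A ↔ B) ↔ B = 3/5 ↔ 2/5 = 4/5
B ∨ ((A ↔ B) ↔ B) = 2/5 ∨ 4/5 = 4/5
(~(A → (A → B)) ∨ ~(~A ↔ ~A)) ∨ (B ∨ ((A ↔ B) ↔ B)) = 1/5 ∨ 4/5 = 4/5
A ∨ A = 4/5 ∨ 4/5 = 4/5
(A ∨ A) → B = 4/5 → 2/5 = 3/5
~B = ~2/5 = 3/5
~B ∨ A = 3/5 ∨ 4/5 = 4/5
B → A = 2/5 → 4/5 = 1
(~B ∨ A) → (B → A) = 4/5 → 1 = 1
((A ∨ A) → B) → ((~B ∨ A) → (B → A)) = 3/5 → 1 = 1
~B = ~2/5 = 3/5
A → B = 4/5 → 2/5 = 3/5
~B → (A → B) = 3/5 → 3/5 = 1
~A = ~4/5 = 1/5
(~B → (A → B)) ↔ ~A = 1 ↔ 1/5 = 1/5
(((A ∨ A) → B) → ((~B ∨ A) → (B → A))) → ((~B → (A → B)) ↔ ~A) = 1 → 1/5 = 1/5
((~(A → (A → B)) ∨ ~(~A ↔ ~A)) ∨ (B ∨ ((A ↔ B) ↔ B))) → ((((A ∨ A) → B) → ((~B ∨ A) → (B → A))) → ((~B → (A → B)) ↔ ~A)) = 4/5 → 1/5 = 2/5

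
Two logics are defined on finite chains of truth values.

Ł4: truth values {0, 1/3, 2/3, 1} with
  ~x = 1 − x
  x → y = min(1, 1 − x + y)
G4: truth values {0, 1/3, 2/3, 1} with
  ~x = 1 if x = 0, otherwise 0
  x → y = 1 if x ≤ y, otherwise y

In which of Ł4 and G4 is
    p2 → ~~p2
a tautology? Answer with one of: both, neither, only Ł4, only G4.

In Ł4: every assignment gives 1 — tautology.
In G4: every assignment gives 1 — tautology.

both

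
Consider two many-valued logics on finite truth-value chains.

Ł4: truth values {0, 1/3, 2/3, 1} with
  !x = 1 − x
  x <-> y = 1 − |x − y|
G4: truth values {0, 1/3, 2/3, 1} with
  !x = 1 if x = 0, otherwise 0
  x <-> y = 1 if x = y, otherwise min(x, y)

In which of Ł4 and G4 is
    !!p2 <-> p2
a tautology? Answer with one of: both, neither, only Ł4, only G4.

In Ł4: every assignment gives 1 — tautology.
In G4: at p2 = 1/3 the value is 1/3 — not a tautology.

only Ł4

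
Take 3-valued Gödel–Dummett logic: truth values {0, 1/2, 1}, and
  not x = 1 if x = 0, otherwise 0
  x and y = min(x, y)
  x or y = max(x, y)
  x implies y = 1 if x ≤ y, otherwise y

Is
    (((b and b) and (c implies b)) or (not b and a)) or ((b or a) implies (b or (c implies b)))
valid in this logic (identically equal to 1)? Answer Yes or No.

No

Counterexample: take a = 1/2, b = 0, c = 1/2.
b and b = 0 and 0 = 0
c implies b = 1/2 implies 0 = 0
(b and b) and (c implies b) = 0 and 0 = 0
not b = not 0 = 1
not b and a = 1 and 1/2 = 1/2
((b and b) and (c implies b)) or (not b and a) = 0 or 1/2 = 1/2
b or a = 0 or 1/2 = 1/2
c implies b = 1/2 implies 0 = 0
b or (c implies b) = 0 or 0 = 0
(b or a) implies (b or (c implies b)) = 1/2 implies 0 = 0
(((b and b) and (c implies b)) or (not b and a)) or ((b or a) implies (b or (c implies b))) = 1/2 or 0 = 1/2
This gives 1/2 ≠ 1.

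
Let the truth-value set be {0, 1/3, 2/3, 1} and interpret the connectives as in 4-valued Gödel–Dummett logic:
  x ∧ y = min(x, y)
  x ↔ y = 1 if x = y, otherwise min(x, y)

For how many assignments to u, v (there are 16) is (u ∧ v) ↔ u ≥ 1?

u = 0, v = 0 ↦ 1  ≥
u = 0, v = 1/3 ↦ 1  ≥
u = 0, v = 2/3 ↦ 1  ≥
u = 0, v = 1 ↦ 1  ≥
u = 1/3, v = 0 ↦ 0  <
u = 1/3, v = 1/3 ↦ 1  ≥
u = 1/3, v = 2/3 ↦ 1  ≥
u = 1/3, v = 1 ↦ 1  ≥
u = 2/3, v = 0 ↦ 0  <
u = 2/3, v = 1/3 ↦ 1/3  <
u = 2/3, v = 2/3 ↦ 1  ≥
u = 2/3, v = 1 ↦ 1  ≥
u = 1, v = 0 ↦ 0  <
u = 1, v = 1/3 ↦ 1/3  <
u = 1, v = 2/3 ↦ 2/3  <
u = 1, v = 1 ↦ 1  ≥
So 10 of the 16 assignments meet the threshold.

10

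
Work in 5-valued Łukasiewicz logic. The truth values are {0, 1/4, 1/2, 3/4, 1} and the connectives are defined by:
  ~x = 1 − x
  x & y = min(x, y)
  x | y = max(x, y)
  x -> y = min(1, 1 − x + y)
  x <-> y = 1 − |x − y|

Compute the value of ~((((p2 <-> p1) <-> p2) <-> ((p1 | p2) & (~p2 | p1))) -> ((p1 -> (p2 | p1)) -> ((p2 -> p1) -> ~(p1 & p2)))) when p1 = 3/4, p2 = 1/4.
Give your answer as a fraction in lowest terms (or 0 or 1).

p2 <-> p1 = 1/4 <-> 3/4 = 1/2
(p2 <-> p1) <-> p2 = 1/2 <-> 1/4 = 3/4
p1 | p2 = 3/4 | 1/4 = 3/4
~p2 = ~1/4 = 3/4
~p2 | p1 = 3/4 | 3/4 = 3/4
(p1 | p2) & (~p2 | p1) = 3/4 & 3/4 = 3/4
((p2 <-> p1) <-> p2) <-> ((p1 | p2) & (~p2 | p1)) = 3/4 <-> 3/4 = 1
p2 | p1 = 1/4 | 3/4 = 3/4
p1 -> (p2 | p1) = 3/4 -> 3/4 = 1
p2 -> p1 = 1/4 -> 3/4 = 1
p1 & p2 = 3/4 & 1/4 = 1/4
~(p1 & p2) = ~1/4 = 3/4
(p2 -> p1) -> ~(p1 & p2) = 1 -> 3/4 = 3/4
(p1 -> (p2 | p1)) -> ((p2 -> p1) -> ~(p1 & p2)) = 1 -> 3/4 = 3/4
(((p2 <-> p1) <-> p2) <-> ((p1 | p2) & (~p2 | p1))) -> ((p1 -> (p2 | p1)) -> ((p2 -> p1) -> ~(p1 & p2))) = 1 -> 3/4 = 3/4
~((((p2 <-> p1) <-> p2) <-> ((p1 | p2) & (~p2 | p1))) -> ((p1 -> (p2 | p1)) -> ((p2 -> p1) -> ~(p1 & p2)))) = ~3/4 = 1/4

1/4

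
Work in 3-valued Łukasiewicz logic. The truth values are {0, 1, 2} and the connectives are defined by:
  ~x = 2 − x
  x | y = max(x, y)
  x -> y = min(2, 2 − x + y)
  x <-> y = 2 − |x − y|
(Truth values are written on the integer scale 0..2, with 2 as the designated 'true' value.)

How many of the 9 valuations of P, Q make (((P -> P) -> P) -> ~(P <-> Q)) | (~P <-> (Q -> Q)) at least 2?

6

P = 0, Q = 0 ↦ 2  ≥
P = 0, Q = 1 ↦ 2  ≥
P = 0, Q = 2 ↦ 2  ≥
P = 1, Q = 0 ↦ 2  ≥
P = 1, Q = 1 ↦ 1  <
P = 1, Q = 2 ↦ 2  ≥
P = 2, Q = 0 ↦ 2  ≥
P = 2, Q = 1 ↦ 1  <
P = 2, Q = 2 ↦ 0  <
So 6 of the 9 assignments meet the threshold.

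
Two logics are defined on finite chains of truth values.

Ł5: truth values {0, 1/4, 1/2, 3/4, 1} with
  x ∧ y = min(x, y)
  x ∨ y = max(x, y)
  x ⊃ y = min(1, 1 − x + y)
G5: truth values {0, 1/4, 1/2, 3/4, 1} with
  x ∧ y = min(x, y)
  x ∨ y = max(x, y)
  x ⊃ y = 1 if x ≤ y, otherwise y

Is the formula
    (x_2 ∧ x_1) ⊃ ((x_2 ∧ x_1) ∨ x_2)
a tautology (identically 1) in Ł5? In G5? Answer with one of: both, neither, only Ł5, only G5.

In Ł5: every assignment gives 1 — tautology.
In G5: every assignment gives 1 — tautology.

both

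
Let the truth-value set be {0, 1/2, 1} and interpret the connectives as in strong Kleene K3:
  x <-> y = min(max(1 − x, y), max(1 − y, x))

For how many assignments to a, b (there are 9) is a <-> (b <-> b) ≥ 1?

a = 0, b = 0 ↦ 0  <
a = 0, b = 1/2 ↦ 1/2  <
a = 0, b = 1 ↦ 0  <
a = 1/2, b = 0 ↦ 1/2  <
a = 1/2, b = 1/2 ↦ 1/2  <
a = 1/2, b = 1 ↦ 1/2  <
a = 1, b = 0 ↦ 1  ≥
a = 1, b = 1/2 ↦ 1/2  <
a = 1, b = 1 ↦ 1  ≥
So 2 of the 9 assignments meet the threshold.

2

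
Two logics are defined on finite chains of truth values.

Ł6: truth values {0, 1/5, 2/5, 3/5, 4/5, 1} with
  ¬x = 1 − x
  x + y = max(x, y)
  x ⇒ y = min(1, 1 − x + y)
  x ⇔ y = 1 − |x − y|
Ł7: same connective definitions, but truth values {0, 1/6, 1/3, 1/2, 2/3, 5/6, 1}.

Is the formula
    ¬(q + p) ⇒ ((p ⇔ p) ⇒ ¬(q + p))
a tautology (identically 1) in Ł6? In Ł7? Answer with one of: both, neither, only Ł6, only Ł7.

both

In Ł6: every assignment gives 1 — tautology.
In Ł7: every assignment gives 1 — tautology.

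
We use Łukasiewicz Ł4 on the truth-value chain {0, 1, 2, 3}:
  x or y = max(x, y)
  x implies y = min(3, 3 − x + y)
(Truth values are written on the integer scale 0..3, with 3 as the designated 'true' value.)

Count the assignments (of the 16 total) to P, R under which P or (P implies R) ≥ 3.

13

P = 0, R = 0 ↦ 3  ≥
P = 0, R = 1 ↦ 3  ≥
P = 0, R = 2 ↦ 3  ≥
P = 0, R = 3 ↦ 3  ≥
P = 1, R = 0 ↦ 2  <
P = 1, R = 1 ↦ 3  ≥
P = 1, R = 2 ↦ 3  ≥
P = 1, R = 3 ↦ 3  ≥
P = 2, R = 0 ↦ 2  <
P = 2, R = 1 ↦ 2  <
P = 2, R = 2 ↦ 3  ≥
P = 2, R = 3 ↦ 3  ≥
P = 3, R = 0 ↦ 3  ≥
P = 3, R = 1 ↦ 3  ≥
P = 3, R = 2 ↦ 3  ≥
P = 3, R = 3 ↦ 3  ≥
So 13 of the 16 assignments meet the threshold.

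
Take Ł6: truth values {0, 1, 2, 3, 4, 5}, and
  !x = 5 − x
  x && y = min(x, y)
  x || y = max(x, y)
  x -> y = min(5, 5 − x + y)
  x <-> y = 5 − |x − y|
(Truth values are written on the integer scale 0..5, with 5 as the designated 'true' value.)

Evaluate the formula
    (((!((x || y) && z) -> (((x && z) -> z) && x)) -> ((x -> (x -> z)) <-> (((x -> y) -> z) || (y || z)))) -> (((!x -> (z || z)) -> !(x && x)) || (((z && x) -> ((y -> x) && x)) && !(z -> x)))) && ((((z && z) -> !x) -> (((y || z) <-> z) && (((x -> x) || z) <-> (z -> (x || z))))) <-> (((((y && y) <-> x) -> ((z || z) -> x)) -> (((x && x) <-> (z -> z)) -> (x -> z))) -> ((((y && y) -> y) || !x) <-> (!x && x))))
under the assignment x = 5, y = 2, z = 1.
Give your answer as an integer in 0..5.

x || y = 5 || 2 = 5
(x || y) && z = 5 && 1 = 1
!((x || y) && z) = !1 = 4
x && z = 5 && 1 = 1
(x && z) -> z = 1 -> 1 = 5
((x && z) -> z) && x = 5 && 5 = 5
!((x || y) && z) -> (((x && z) -> z) && x) = 4 -> 5 = 5
x -> z = 5 -> 1 = 1
x -> (x -> z) = 5 -> 1 = 1
x -> y = 5 -> 2 = 2
(x -> y) -> z = 2 -> 1 = 4
y || z = 2 || 1 = 2
((x -> y) -> z) || (y || z) = 4 || 2 = 4
(x -> (x -> z)) <-> (((x -> y) -> z) || (y || z)) = 1 <-> 4 = 2
(!((x || y) && z) -> (((x && z) -> z) && x)) -> ((x -> (x -> z)) <-> (((x -> y) -> z) || (y || z))) = 5 -> 2 = 2
!x = !5 = 0
z || z = 1 || 1 = 1
!x -> (z || z) = 0 -> 1 = 5
x && x = 5 && 5 = 5
!(x && x) = !5 = 0
(!x -> (z || z)) -> !(x && x) = 5 -> 0 = 0
z && x = 1 && 5 = 1
y -> x = 2 -> 5 = 5
(y -> x) && x = 5 && 5 = 5
(z && x) -> ((y -> x) && x) = 1 -> 5 = 5
z -> x = 1 -> 5 = 5
!(z -> x) = !5 = 0
((z && x) -> ((y -> x) && x)) && !(z -> x) = 5 && 0 = 0
((!x -> (z || z)) -> !(x && x)) || (((z && x) -> ((y -> x) && x)) && !(z -> x)) = 0 || 0 = 0
((!((x || y) && z) -> (((x && z) -> z) && x)) -> ((x -> (x -> z)) <-> (((x -> y) -> z) || (y || z)))) -> (((!x -> (z || z)) -> !(x && x)) || (((z && x) -> ((y -> x) && x)) && !(z -> x))) = 2 -> 0 = 3
z && z = 1 && 1 = 1
!x = !5 = 0
(z && z) -> !x = 1 -> 0 = 4
y || z = 2 || 1 = 2
(y || z) <-> z = 2 <-> 1 = 4
x -> x = 5 -> 5 = 5
(x -> x) || z = 5 || 1 = 5
x || z = 5 || 1 = 5
z -> (x || z) = 1 -> 5 = 5
((x -> x) || z) <-> (z -> (x || z)) = 5 <-> 5 = 5
((y || z) <-> z) && (((x -> x) || z) <-> (z -> (x || z))) = 4 && 5 = 4
((z && z) -> !x) -> (((y || z) <-> z) && (((x -> x) || z) <-> (z -> (x || z)))) = 4 -> 4 = 5
y && y = 2 && 2 = 2
(y && y) <-> x = 2 <-> 5 = 2
z || z = 1 || 1 = 1
(z || z) -> x = 1 -> 5 = 5
((y && y) <-> x) -> ((z || z) -> x) = 2 -> 5 = 5
x && x = 5 && 5 = 5
z -> z = 1 -> 1 = 5
(x && x) <-> (z -> z) = 5 <-> 5 = 5
x -> z = 5 -> 1 = 1
((x && x) <-> (z -> z)) -> (x -> z) = 5 -> 1 = 1
(((y && y) <-> x) -> ((z || z) -> x)) -> (((x && x) <-> (z -> z)) -> (x -> z)) = 5 -> 1 = 1
y && y = 2 && 2 = 2
(y && y) -> y = 2 -> 2 = 5
!x = !5 = 0
((y && y) -> y) || !x = 5 || 0 = 5
!x = !5 = 0
!x && x = 0 && 5 = 0
(((y && y) -> y) || !x) <-> (!x && x) = 5 <-> 0 = 0
((((y && y) <-> x) -> ((z || z) -> x)) -> (((x && x) <-> (z -> z)) -> (x -> z))) -> ((((y && y) -> y) || !x) <-> (!x && x)) = 1 -> 0 = 4
(((z && z) -> !x) -> (((y || z) <-> z) && (((x -> x) || z) <-> (z -> (x || z))))) <-> (((((y && y) <-> x) -> ((z || z) -> x)) -> (((x && x) <-> (z -> z)) -> (x -> z))) -> ((((y && y) -> y) || !x) <-> (!x && x))) = 5 <-> 4 = 4
(((!((x || y) && z) -> (((x && z) -> z) && x)) -> ((x -> (x -> z)) <-> (((x -> y) -> z) || (y || z)))) -> (((!x -> (z || z)) -> !(x && x)) || (((z && x) -> ((y -> x) && x)) && !(z -> x)))) && ((((z && z) -> !x) -> (((y || z) <-> z) && (((x -> x) || z) <-> (z -> (x || z))))) <-> (((((y && y) <-> x) -> ((z || z) -> x)) -> (((x && x) <-> (z -> z)) -> (x -> z))) -> ((((y && y) -> y) || !x) <-> (!x && x)))) = 3 && 4 = 3

3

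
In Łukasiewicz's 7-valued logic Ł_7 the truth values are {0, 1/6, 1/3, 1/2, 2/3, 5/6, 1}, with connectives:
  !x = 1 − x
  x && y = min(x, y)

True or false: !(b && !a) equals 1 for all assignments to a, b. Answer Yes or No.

No

Counterexample: take a = 0, b = 1/6.
!a = !0 = 1
b && !a = 1/6 && 1 = 1/6
!(b && !a) = !1/6 = 5/6
This gives 5/6 ≠ 1.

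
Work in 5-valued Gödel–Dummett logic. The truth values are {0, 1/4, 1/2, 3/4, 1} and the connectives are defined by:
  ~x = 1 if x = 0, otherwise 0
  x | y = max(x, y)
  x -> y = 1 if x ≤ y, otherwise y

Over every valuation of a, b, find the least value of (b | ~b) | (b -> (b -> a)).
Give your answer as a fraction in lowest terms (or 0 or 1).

1/4

Take a = 0, b = 1/4:
~b = ~1/4 = 0
b | ~b = 1/4 | 0 = 1/4
b -> a = 1/4 -> 0 = 0
b -> (b -> a) = 1/4 -> 0 = 0
(b | ~b) | (b -> (b -> a)) = 1/4 | 0 = 1/4
No assignment yields a value below 1/4, so this is the minimum.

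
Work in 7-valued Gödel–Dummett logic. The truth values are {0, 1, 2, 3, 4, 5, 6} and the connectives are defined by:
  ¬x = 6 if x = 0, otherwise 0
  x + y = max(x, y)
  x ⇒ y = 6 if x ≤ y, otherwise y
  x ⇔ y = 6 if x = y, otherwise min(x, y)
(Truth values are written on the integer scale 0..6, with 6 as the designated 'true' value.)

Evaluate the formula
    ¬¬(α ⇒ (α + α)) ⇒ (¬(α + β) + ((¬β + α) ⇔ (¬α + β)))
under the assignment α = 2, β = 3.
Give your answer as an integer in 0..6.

α + α = 2 + 2 = 2
α ⇒ (α + α) = 2 ⇒ 2 = 6
¬(α ⇒ (α + α)) = ¬6 = 0
¬¬(α ⇒ (α + α)) = ¬0 = 6
α + β = 2 + 3 = 3
¬(α + β) = ¬3 = 0
¬β = ¬3 = 0
¬β + α = 0 + 2 = 2
¬α = ¬2 = 0
¬α + β = 0 + 3 = 3
(¬β + α) ⇔ (¬α + β) = 2 ⇔ 3 = 2
¬(α + β) + ((¬β + α) ⇔ (¬α + β)) = 0 + 2 = 2
¬¬(α ⇒ (α + α)) ⇒ (¬(α + β) + ((¬β + α) ⇔ (¬α + β))) = 6 ⇒ 2 = 2

2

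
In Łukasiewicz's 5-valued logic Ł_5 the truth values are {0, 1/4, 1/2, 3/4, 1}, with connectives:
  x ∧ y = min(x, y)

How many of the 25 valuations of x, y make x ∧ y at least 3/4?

4

value 1: 1 assignment (counts)
value 3/4: 3 assignments (counts)
value 1/2: 5 assignments
value 1/4: 7 assignments
value 0: 9 assignments
So 4 of the 25 assignments meet the threshold.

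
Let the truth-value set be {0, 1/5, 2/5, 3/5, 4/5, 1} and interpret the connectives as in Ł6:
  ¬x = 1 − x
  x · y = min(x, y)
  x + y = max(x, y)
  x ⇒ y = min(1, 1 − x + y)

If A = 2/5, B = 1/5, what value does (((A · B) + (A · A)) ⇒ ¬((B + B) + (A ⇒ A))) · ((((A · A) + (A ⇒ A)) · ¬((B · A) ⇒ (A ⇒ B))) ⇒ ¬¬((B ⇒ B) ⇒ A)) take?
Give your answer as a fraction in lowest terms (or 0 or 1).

3/5

A · B = 2/5 · 1/5 = 1/5
A · A = 2/5 · 2/5 = 2/5
(A · B) + (A · A) = 1/5 + 2/5 = 2/5
B + B = 1/5 + 1/5 = 1/5
A ⇒ A = 2/5 ⇒ 2/5 = 1
(B + B) + (A ⇒ A) = 1/5 + 1 = 1
¬((B + B) + (A ⇒ A)) = ¬1 = 0
((A · B) + (A · A)) ⇒ ¬((B + B) + (A ⇒ A)) = 2/5 ⇒ 0 = 3/5
A · A = 2/5 · 2/5 = 2/5
A ⇒ A = 2/5 ⇒ 2/5 = 1
(A · A) + (A ⇒ A) = 2/5 + 1 = 1
B · A = 1/5 · 2/5 = 1/5
A ⇒ B = 2/5 ⇒ 1/5 = 4/5
(B · A) ⇒ (A ⇒ B) = 1/5 ⇒ 4/5 = 1
¬((B · A) ⇒ (A ⇒ B)) = ¬1 = 0
((A · A) + (A ⇒ A)) · ¬((B · A) ⇒ (A ⇒ B)) = 1 · 0 = 0
B ⇒ B = 1/5 ⇒ 1/5 = 1
(B ⇒ B) ⇒ A = 1 ⇒ 2/5 = 2/5
¬((B ⇒ B) ⇒ A) = ¬2/5 = 3/5
¬¬((B ⇒ B) ⇒ A) = ¬3/5 = 2/5
(((A · A) + (A ⇒ A)) · ¬((B · A) ⇒ (A ⇒ B))) ⇒ ¬¬((B ⇒ B) ⇒ A) = 0 ⇒ 2/5 = 1
(((A · B) + (A · A)) ⇒ ¬((B + B) + (A ⇒ A))) · ((((A · A) + (A ⇒ A)) · ¬((B · A) ⇒ (A ⇒ B))) ⇒ ¬¬((B ⇒ B) ⇒ A)) = 3/5 · 1 = 3/5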